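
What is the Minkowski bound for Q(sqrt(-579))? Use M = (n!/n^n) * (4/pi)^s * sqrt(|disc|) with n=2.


d = -579, d mod 4 = 1, so disc(K) = d = -579; |disc(K)| = 579
Imaginary quadratic field, so n = 2, s = r2 = 1, r1 = 0
M = (n!/n^n) * (4/pi)^s * sqrt(|disc(K)|) = (2!/2^2) * (4/pi)^1 * sqrt(579)
= 0.5 * 1.273240 * 24.062419
= 15.3186

15.3186


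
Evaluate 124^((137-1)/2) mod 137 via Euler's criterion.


p = 137 is prime and the exponent is (p-1)/2 = 68, so by Euler's criterion 124^68 = (124/137) = +1 or -1 mod 137.
Compute by square-and-multiply:
  68 = 64 + 4 (binary 1000100)
  Repeated squaring mod 137: 124^1 = 124, 124^2 = 32, 124^4 = 65, 124^8 = 115, 124^16 = 73, 124^32 = 123, 124^64 = 59
  124^68 = 124^64 * 124^4 = 59 * 65 mod 137
    59 * 65 = 3835 = 136 mod 137
  124^68 = 136 mod 137
Result 136 = p - 1 = -1 mod 137: 124 is a quadratic non-residue mod 137. As a residue in [0, p-1] the value is 136.
124^68 mod 137 = 136

136


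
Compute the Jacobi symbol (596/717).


Compute (596/717) via quadratic reciprocity:
  pull out 2: (2/717) = -1  (since 717 mod 8 = 5)
  pull out 2: (2/717) = -1  (since 717 mod 8 = 5)
  reciprocity: (149/717) -> +(717/149)
  reduce: (121/149)
  reciprocity: (121/149) -> +(149/121)
  reduce: (28/121)
  pull out 2: (2/121) = +1  (since 121 mod 8 = 1)
  pull out 2: (2/121) = +1  (since 121 mod 8 = 1)
  reciprocity: (7/121) -> +(121/7)
  reduce: (2/7)
  pull out 2: (2/7) = +1  (since 7 mod 8 = 7)
  (1/7) = 1
Product of signs = 1

1


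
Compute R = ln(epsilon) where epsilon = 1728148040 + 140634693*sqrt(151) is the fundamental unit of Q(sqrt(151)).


epsilon = 1728148040 + 140634693*sqrt(151)
= 3.4563e+09
R = ln(3.4563e+09)
= 21.9635

21.9635


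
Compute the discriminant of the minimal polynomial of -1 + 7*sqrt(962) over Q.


The element -1 + 7*sqrt(962) has minimal polynomial:
x^2 + 2*x - 47137
Discriminant = (2)^2 - 4*(-47137)
= 4 + 188548
= 188552

188552


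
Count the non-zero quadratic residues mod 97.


For prime p, the number of non-zero quadratic residues is (p-1)/2.
= (97-1)/2
= 48

48


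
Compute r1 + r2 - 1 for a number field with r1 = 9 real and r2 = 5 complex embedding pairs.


By Dirichlet's unit theorem:
rank = r1 + r2 - 1
= 9 + 5 - 1
= 13

13


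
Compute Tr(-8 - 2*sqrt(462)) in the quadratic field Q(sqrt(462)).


Tr(a + b*sqrt(d)) = (a + b*sqrt(d)) + (a - b*sqrt(d)) = 2a
= 2 * (-8)
= -16

-16


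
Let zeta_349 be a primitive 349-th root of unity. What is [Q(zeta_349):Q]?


The degree equals Euler's totient phi(349).
349 = 349
phi(349) = 348

348


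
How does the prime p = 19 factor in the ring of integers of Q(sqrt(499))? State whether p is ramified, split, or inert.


K = Q(sqrt(499)). Since d mod 4 = 3, disc(K) = 1996.
Check p | disc: 1996 mod 19 = 1.
p does not divide disc. Compute Legendre symbol (d/p):
5^((19-1)/2) mod 19 = 1
(d/p) = 1, so p splits: (p) = P*P' with e=1, f=1, g=2.
Therefore p is split.

split


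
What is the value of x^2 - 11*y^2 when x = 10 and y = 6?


x^2 - d*y^2
= 10^2 - 11*6^2
= 100 - 396
= -296

-296


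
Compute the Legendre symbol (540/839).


p = 839 is prime, so compute (540/839) with the reciprocity algorithm (Jacobi-symbol steps: pull out 2s via (2/n), flip via reciprocity, reduce):
  pull out 2: (2/839) = +1  (since 839 mod 8 = 7)
  pull out 2: (2/839) = +1  (since 839 mod 8 = 7)
  reciprocity: (135/839) -> -(839/135)
  reduce: (29/135)
  reciprocity: (29/135) -> +(135/29)
  reduce: (19/29)
  reciprocity: (19/29) -> +(29/19)
  reduce: (10/19)
  pull out 2: (2/19) = -1  (since 19 mod 8 = 3)
  reciprocity: (5/19) -> +(19/5)
  reduce: (4/5)
  pull out 2: (2/5) = -1  (since 5 mod 8 = 5)
  pull out 2: (2/5) = -1  (since 5 mod 8 = 5)
  (1/5) = 1
Product of signs = 1
(540/839) = 1

1


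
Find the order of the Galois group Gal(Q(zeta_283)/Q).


|Gal(Q(zeta_283)/Q)| = phi(283)
= 282

282


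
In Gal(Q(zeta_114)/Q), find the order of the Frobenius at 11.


The Frobenius at p in Gal(Q(zeta_n)/Q) = (Z/nZ)* is the class of p, so its order is ord_114(11), the smallest k >= 1 with 11^k = 1 mod 114.
n = 114 = 2 * 3 * 19, phi(114) = 36; the order divides phi(n).
Divisors of 36: 1, 2, 3, 4, 6, 9, 12, 18, 36
Repeated squaring mod 114: 11^1 = 11, 11^2 = 7, 11^4 = 49, 11^8 = 7, 11^16 = 49, 11^32 = 7
Test divisors in increasing order:
  k=1: 11^1 = 11 mod 114
  k=2: 11^2 = 7 mod 114
  k=3: 11^3 = 7 * 11 = 77 mod 114
  k=4: 11^4 = 49 mod 114
  k=6: 11^6 = 49 * 7 = 1 mod 114  <- first divisor giving 1
Order = 6

6


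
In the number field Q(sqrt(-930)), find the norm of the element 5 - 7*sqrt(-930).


N(a + b*sqrt(d)) = a^2 - d*b^2
= (5)^2 - (-930)*(-7)^2
= 25 + 45570
= 45595

45595


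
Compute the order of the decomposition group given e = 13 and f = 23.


|D_P| = e * f
= 13 * 23
= 299

299


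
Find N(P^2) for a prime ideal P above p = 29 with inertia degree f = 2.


N(P^a) = p^(a*f)
= 29^(2*2)
= 29^4
= 707281

707281


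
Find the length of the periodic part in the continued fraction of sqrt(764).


Run the CF algorithm for sqrt(764).
a_0 = floor(sqrt(764)) = 27; set m_0=0, q_0=1.
Recurrence: m' = q*a - m,  q' = (d - m'^2)/q,  a' = floor((a_0 + m')/q').
  step 1: m=27, q=35, a=1
  step 2: m=8, q=20, a=1
  step 3: m=12, q=31, a=1
  step 4: m=19, q=13, a=3
  step 5: m=20, q=28, a=1
  step 6: m=8, q=25, a=1
  step 7: m=17, q=19, a=2
  step 8: m=21, q=17, a=2
  step 9: m=13, q=35, a=1
  step 10: m=22, q=8, a=6
  step 11: m=26, q=11, a=4
  step 12: m=18, q=40, a=1
  step 13: m=22, q=7, a=7
  step 14: m=27, q=5, a=10
  step 15: m=23, q=47, a=1
  step 16: m=24, q=4, a=12
  step 17: m=24, q=47, a=1
  step 18: m=23, q=5, a=10
  step 19: m=27, q=7, a=7
  step 20: m=22, q=40, a=1
  step 21: m=18, q=11, a=4
  step 22: m=26, q=8, a=6
  step 23: m=22, q=35, a=1
  step 24: m=13, q=17, a=2
  step 25: m=21, q=19, a=2
  step 26: m=17, q=25, a=1
  step 27: m=8, q=28, a=1
  step 28: m=20, q=13, a=3
  step 29: m=19, q=31, a=1
  step 30: m=12, q=20, a=1
  step 31: m=8, q=35, a=1
  step 32: m=27, q=1, a=54
a_32 = 2*a_0 = 54, so the period closes here.
sqrt(764) = [27; 1, 1, 1, 3, 1, 1, 2, 2, 1, 6, 4, 1, 7, 10, 1, 12, 1, 10, 7, 1, 4, 6, 1, 2, 2, 1, 1, 3, 1, 1, 1, 54]
Period length = 32

32


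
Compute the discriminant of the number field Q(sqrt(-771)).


For K = Q(sqrt(d)) with d squarefree: disc(K) = d if d = 1 mod 4, and disc(K) = 4d if d = 2 or 3 mod 4.
Here d = -771, and d mod 4 = 1.
d = 1 mod 4 (O_K = Z[(1+sqrt(d))/2]), so disc(K) = d = -771

-771


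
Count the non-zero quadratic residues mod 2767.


For prime p, the number of non-zero quadratic residues is (p-1)/2.
= (2767-1)/2
= 1383

1383


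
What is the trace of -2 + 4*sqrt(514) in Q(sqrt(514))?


Tr(a + b*sqrt(d)) = (a + b*sqrt(d)) + (a - b*sqrt(d)) = 2a
= 2 * (-2)
= -4

-4


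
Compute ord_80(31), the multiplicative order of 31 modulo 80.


We want ord_80(31), the smallest k >= 1 with 31^k = 1 mod 80.
n = 80 = 2^4 * 5, phi(80) = 32; the order divides phi(n).
Divisors of 32: 1, 2, 4, 8, 16, 32
Repeated squaring mod 80: 31^1 = 31, 31^2 = 1, 31^4 = 1, 31^8 = 1, 31^16 = 1, 31^32 = 1
Test divisors in increasing order:
  k=1: 31^1 = 31 mod 80
  k=2: 31^2 = 1 mod 80  <- first divisor giving 1
Order = 2

2


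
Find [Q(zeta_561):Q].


The degree equals Euler's totient phi(561).
561 = 3 * 11 * 17
phi(561) = 320

320


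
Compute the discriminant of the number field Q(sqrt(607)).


For K = Q(sqrt(d)) with d squarefree: disc(K) = d if d = 1 mod 4, and disc(K) = 4d if d = 2 or 3 mod 4.
Here d = 607, and d mod 4 = 3.
d = 3 mod 4, not 1 (O_K = Z[sqrt(d)]), so disc(K) = 4d = 4 * (607) = 2428

2428


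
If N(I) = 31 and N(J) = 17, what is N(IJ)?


N(IJ) = N(I) * N(J)
= 31 * 17
= 527

527


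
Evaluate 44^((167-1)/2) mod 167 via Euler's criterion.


p = 167 is prime and the exponent is (p-1)/2 = 83, so by Euler's criterion 44^83 = (44/167) = +1 or -1 mod 167.
Compute by square-and-multiply:
  83 = 64 + 16 + 2 + 1 (binary 1010011)
  Repeated squaring mod 167: 44^1 = 44, 44^2 = 99, 44^4 = 115, 44^8 = 32, 44^16 = 22, 44^32 = 150, 44^64 = 122
  44^83 = 44^64 * 44^16 * 44^2 * 44^1 = 122 * 22 * 99 * 44 mod 167
    122 * 22 = 2684 = 12 mod 167
    12 * 99 = 1188 = 19 mod 167
    19 * 44 = 836 = 1 mod 167
  44^83 = 1 mod 167
Result 1: 44 is a quadratic residue mod 167.
44^83 mod 167 = 1

1


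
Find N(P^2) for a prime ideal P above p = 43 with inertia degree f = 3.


N(P^a) = p^(a*f)
= 43^(2*3)
= 43^6
= 6321363049

6321363049


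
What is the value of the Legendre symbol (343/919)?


p = 919 is prime, so compute (343/919) with the reciprocity algorithm (Jacobi-symbol steps: pull out 2s via (2/n), flip via reciprocity, reduce):
  reciprocity: (343/919) -> -(919/343)
  reduce: (233/343)
  reciprocity: (233/343) -> +(343/233)
  reduce: (110/233)
  pull out 2: (2/233) = +1  (since 233 mod 8 = 1)
  reciprocity: (55/233) -> +(233/55)
  reduce: (13/55)
  reciprocity: (13/55) -> +(55/13)
  reduce: (3/13)
  reciprocity: (3/13) -> +(13/3)
  reduce: (1/3)
  (1/3) = 1
Product of signs = -1
(343/919) = -1

-1


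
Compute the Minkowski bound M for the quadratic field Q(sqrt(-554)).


d = -554, d mod 4 = 2, so disc(K) = 4d = -2216; |disc(K)| = 2216
Imaginary quadratic field, so n = 2, s = r2 = 1, r1 = 0
M = (n!/n^n) * (4/pi)^s * sqrt(|disc(K)|) = (2!/2^2) * (4/pi)^1 * sqrt(2216)
= 0.5 * 1.273240 * 47.074409
= 29.9685

29.9685


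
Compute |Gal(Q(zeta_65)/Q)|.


|Gal(Q(zeta_65)/Q)| = phi(65)
= 48

48


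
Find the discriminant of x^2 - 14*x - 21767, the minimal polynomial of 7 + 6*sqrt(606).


The element 7 + 6*sqrt(606) has minimal polynomial:
x^2 - 14*x - 21767
Discriminant = (-14)^2 - 4*(-21767)
= 196 + 87068
= 87264

87264


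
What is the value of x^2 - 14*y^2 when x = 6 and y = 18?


x^2 - d*y^2
= 6^2 - 14*18^2
= 36 - 4536
= -4500

-4500


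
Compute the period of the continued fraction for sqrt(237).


Run the CF algorithm for sqrt(237).
a_0 = floor(sqrt(237)) = 15; set m_0=0, q_0=1.
Recurrence: m' = q*a - m,  q' = (d - m'^2)/q,  a' = floor((a_0 + m')/q').
  step 1: m=15, q=12, a=2
  step 2: m=9, q=13, a=1
  step 3: m=4, q=17, a=1
  step 4: m=13, q=4, a=7
  step 5: m=15, q=3, a=10
  step 6: m=15, q=4, a=7
  step 7: m=13, q=17, a=1
  step 8: m=4, q=13, a=1
  step 9: m=9, q=12, a=2
  step 10: m=15, q=1, a=30
a_10 = 2*a_0 = 30, so the period closes here.
sqrt(237) = [15; 2, 1, 1, 7, 10, 7, 1, 1, 2, 30]
Period length = 10

10


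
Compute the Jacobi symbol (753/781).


Compute (753/781) via quadratic reciprocity:
  reciprocity: (753/781) -> +(781/753)
  reduce: (28/753)
  pull out 2: (2/753) = +1  (since 753 mod 8 = 1)
  pull out 2: (2/753) = +1  (since 753 mod 8 = 1)
  reciprocity: (7/753) -> +(753/7)
  reduce: (4/7)
  pull out 2: (2/7) = +1  (since 7 mod 8 = 7)
  pull out 2: (2/7) = +1  (since 7 mod 8 = 7)
  (1/7) = 1
Product of signs = 1

1


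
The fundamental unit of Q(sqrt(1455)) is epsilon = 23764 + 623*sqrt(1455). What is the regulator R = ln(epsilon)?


epsilon = 23764 + 623*sqrt(1455)
= 47528.0000
R = ln(47528.0000)
= 10.7691

10.7691


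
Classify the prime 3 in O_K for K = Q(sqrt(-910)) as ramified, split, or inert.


K = Q(sqrt(-910)). Since d mod 4 = 2, disc(K) = -3640.
Check p | disc: -3640 mod 3 = 2.
p does not divide disc. Compute Legendre symbol (d/p):
2^((3-1)/2) mod 3 = -1
(d/p) = -1, so p is inert: (p) stays prime with e=1, f=2, g=1.
Therefore p is inert.

inert


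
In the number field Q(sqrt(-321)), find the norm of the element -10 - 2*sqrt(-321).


N(a + b*sqrt(d)) = a^2 - d*b^2
= (-10)^2 - (-321)*(-2)^2
= 100 + 1284
= 1384

1384


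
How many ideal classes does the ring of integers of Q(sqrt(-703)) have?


K = Q(sqrt(-703)). d mod 4 = 1, so D = disc(K) = d = -703
h(K) equals the number of primitive reduced positive-definite forms (a, b, c) = a*x^2 + b*x*y + c*y^2 with b^2 - 4ac = D,
where reduced means |b| <= a <= c, with b >= 0 whenever |b| = a or a = c, and primitive means gcd(a, b, c) = 1.
Reduced forces 3a^2 <= |D| = 703, so 1 <= a <= 15; b must have the parity of D, and c = (b^2 - D)/(4a) must be an integer >= a.
Enumerate a = 1..15, b in [-a, a]:
  a=1: (1, 1, 176)  [1]
  a=2: (2, -1, 88), (2, 1, 88)  [2]
  a=3: none
  a=4: (4, -1, 44), (4, 1, 44)  [2]
  a=5..6: none
  a=7: (7, -5, 26), (7, 5, 26)  [2]
  a=8: (8, -1, 22), (8, 1, 22)  [2]
  a=9..10: none
  a=11: (11, -1, 16), (11, 1, 16)  [2]
  a=12: none
  a=13: (13, -5, 14), (13, 5, 14)  [2]
  a=14: (14, 9, 14)  [1]
  a=15: none
Total reduced forms: 1 + 2 + 2 + 2 + 2 + 2 + 2 + 1 = 14
h = 14

14


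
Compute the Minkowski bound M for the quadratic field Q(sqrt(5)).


d = 5, d mod 4 = 1, so disc(K) = d = 5; |disc(K)| = 5
Real quadratic field, so n = 2, s = r2 = 0, r1 = 2
M = (n!/n^n) * (4/pi)^s * sqrt(|disc(K)|) = (2!/2^2) * (4/pi)^0 * sqrt(5)
= 0.5 * 1.000000 * 2.236068
= 1.1180

1.1180


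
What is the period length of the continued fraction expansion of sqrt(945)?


Run the CF algorithm for sqrt(945).
a_0 = floor(sqrt(945)) = 30; set m_0=0, q_0=1.
Recurrence: m' = q*a - m,  q' = (d - m'^2)/q,  a' = floor((a_0 + m')/q').
  step 1: m=30, q=45, a=1
  step 2: m=15, q=16, a=2
  step 3: m=17, q=41, a=1
  step 4: m=24, q=9, a=6
  step 5: m=30, q=5, a=12
  step 6: m=30, q=9, a=6
  step 7: m=24, q=41, a=1
  step 8: m=17, q=16, a=2
  step 9: m=15, q=45, a=1
  step 10: m=30, q=1, a=60
a_10 = 2*a_0 = 60, so the period closes here.
sqrt(945) = [30; 1, 2, 1, 6, 12, 6, 1, 2, 1, 60]
Period length = 10

10


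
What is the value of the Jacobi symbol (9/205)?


Compute (9/205) via quadratic reciprocity:
  reciprocity: (9/205) -> +(205/9)
  reduce: (7/9)
  reciprocity: (7/9) -> +(9/7)
  reduce: (2/7)
  pull out 2: (2/7) = +1  (since 7 mod 8 = 7)
  (1/7) = 1
Product of signs = 1

1


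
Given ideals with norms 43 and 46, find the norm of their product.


N(IJ) = N(I) * N(J)
= 43 * 46
= 1978

1978


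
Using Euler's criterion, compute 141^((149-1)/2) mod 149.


p = 149 is prime and the exponent is (p-1)/2 = 74, so by Euler's criterion 141^74 = (141/149) = +1 or -1 mod 149.
Compute by square-and-multiply:
  74 = 64 + 8 + 2 (binary 1001010)
  Repeated squaring mod 149: 141^1 = 141, 141^2 = 64, 141^4 = 73, 141^8 = 114, 141^16 = 33, 141^32 = 46, 141^64 = 30
  141^74 = 141^64 * 141^8 * 141^2 = 30 * 114 * 64 mod 149
    30 * 114 = 3420 = 142 mod 149
    142 * 64 = 9088 = 148 mod 149
  141^74 = 148 mod 149
Result 148 = p - 1 = -1 mod 149: 141 is a quadratic non-residue mod 149. As a residue in [0, p-1] the value is 148.
141^74 mod 149 = 148

148


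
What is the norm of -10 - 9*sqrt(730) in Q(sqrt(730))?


N(a + b*sqrt(d)) = a^2 - d*b^2
= (-10)^2 - (730)*(-9)^2
= 100 - 59130
= -59030

-59030


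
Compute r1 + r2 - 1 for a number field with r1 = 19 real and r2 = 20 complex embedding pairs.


By Dirichlet's unit theorem:
rank = r1 + r2 - 1
= 19 + 20 - 1
= 38

38


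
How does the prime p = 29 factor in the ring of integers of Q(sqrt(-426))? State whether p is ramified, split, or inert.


K = Q(sqrt(-426)). Since d mod 4 = 2, disc(K) = -1704.
Check p | disc: -1704 mod 29 = 7.
p does not divide disc. Compute Legendre symbol (d/p):
9^((29-1)/2) mod 29 = 1
(d/p) = 1, so p splits: (p) = P*P' with e=1, f=1, g=2.
Therefore p is split.

split


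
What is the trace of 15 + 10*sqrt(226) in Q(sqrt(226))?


Tr(a + b*sqrt(d)) = (a + b*sqrt(d)) + (a - b*sqrt(d)) = 2a
= 2 * (15)
= 30

30


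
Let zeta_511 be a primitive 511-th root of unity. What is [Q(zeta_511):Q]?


The degree equals Euler's totient phi(511).
511 = 7 * 73
phi(511) = 432

432


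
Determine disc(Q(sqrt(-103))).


For K = Q(sqrt(d)) with d squarefree: disc(K) = d if d = 1 mod 4, and disc(K) = 4d if d = 2 or 3 mod 4.
Here d = -103, and d mod 4 = 1.
d = 1 mod 4 (O_K = Z[(1+sqrt(d))/2]), so disc(K) = d = -103

-103


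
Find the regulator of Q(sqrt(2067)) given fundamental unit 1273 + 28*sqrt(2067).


epsilon = 1273 + 28*sqrt(2067)
= 2545.9996
R = ln(2545.9996)
= 7.8423

7.8423


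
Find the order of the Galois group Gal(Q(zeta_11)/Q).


|Gal(Q(zeta_11)/Q)| = phi(11)
= 10

10


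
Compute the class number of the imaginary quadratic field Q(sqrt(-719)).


K = Q(sqrt(-719)). d mod 4 = 1, so D = disc(K) = d = -719
h(K) equals the number of primitive reduced positive-definite forms (a, b, c) = a*x^2 + b*x*y + c*y^2 with b^2 - 4ac = D,
where reduced means |b| <= a <= c, with b >= 0 whenever |b| = a or a = c, and primitive means gcd(a, b, c) = 1.
Reduced forces 3a^2 <= |D| = 719, so 1 <= a <= 15; b must have the parity of D, and c = (b^2 - D)/(4a) must be an integer >= a.
Enumerate a = 1..15, b in [-a, a]:
  a=1: (1, 1, 180)  [1]
  a=2: (2, -1, 90), (2, 1, 90)  [2]
  a=3: (3, -1, 60), (3, 1, 60)  [2]
  a=4: (4, -1, 45), (4, 1, 45)  [2]
  a=5: (5, -1, 36), (5, 1, 36)  [2]
  a=6: (6, -5, 31), (6, -1, 30), (6, 1, 30), (6, 5, 31)  [4]
  a=7: (7, -3, 26), (7, 3, 26)  [2]
  a=8: (8, -7, 24), (8, 7, 24)  [2]
  a=9: (9, -1, 20), (9, 1, 20)  [2]
  a=10: (10, -9, 20), (10, -1, 18), (10, 1, 18), (10, 9, 20)  [4]
  a=11: none
  a=12: (12, -7, 16), (12, -1, 15), (12, 1, 15), (12, 7, 16)  [4]
  a=13: (13, -3, 14), (13, 3, 14)  [2]
  a=14: (14, -11, 15), (14, 11, 15)  [2]
  a=15: none
Total reduced forms: 1 + 2 + 2 + 2 + 2 + 4 + 2 + 2 + 2 + 4 + 4 + 2 + 2 = 31
h = 31

31


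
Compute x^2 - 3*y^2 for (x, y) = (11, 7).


x^2 - d*y^2
= 11^2 - 3*7^2
= 121 - 147
= -26

-26


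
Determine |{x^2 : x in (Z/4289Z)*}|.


For prime p, the number of non-zero quadratic residues is (p-1)/2.
= (4289-1)/2
= 2144

2144


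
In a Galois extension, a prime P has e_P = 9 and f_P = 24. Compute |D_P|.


|D_P| = e * f
= 9 * 24
= 216

216


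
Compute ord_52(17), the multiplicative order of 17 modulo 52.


We want ord_52(17), the smallest k >= 1 with 17^k = 1 mod 52.
n = 52 = 2^2 * 13, phi(52) = 24; the order divides phi(n).
Divisors of 24: 1, 2, 3, 4, 6, 8, 12, 24
Repeated squaring mod 52: 17^1 = 17, 17^2 = 29, 17^4 = 9, 17^8 = 29, 17^16 = 9
Test divisors in increasing order:
  k=1: 17^1 = 17 mod 52
  k=2: 17^2 = 29 mod 52
  k=3: 17^3 = 29 * 17 = 25 mod 52
  k=4: 17^4 = 9 mod 52
  k=6: 17^6 = 9 * 29 = 1 mod 52  <- first divisor giving 1
Order = 6

6


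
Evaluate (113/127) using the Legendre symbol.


p = 127 is prime, so compute (113/127) with the reciprocity algorithm (Jacobi-symbol steps: pull out 2s via (2/n), flip via reciprocity, reduce):
  reciprocity: (113/127) -> +(127/113)
  reduce: (14/113)
  pull out 2: (2/113) = +1  (since 113 mod 8 = 1)
  reciprocity: (7/113) -> +(113/7)
  reduce: (1/7)
  (1/7) = 1
Product of signs = 1
(113/127) = 1

1


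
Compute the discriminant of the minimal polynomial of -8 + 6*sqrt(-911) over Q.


The element -8 + 6*sqrt(-911) has minimal polynomial:
x^2 + 16*x + 32860
Discriminant = (16)^2 - 4*(32860)
= 256 - 131440
= -131184

-131184


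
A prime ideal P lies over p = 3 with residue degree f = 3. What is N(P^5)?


N(P^a) = p^(a*f)
= 3^(5*3)
= 3^15
= 14348907

14348907


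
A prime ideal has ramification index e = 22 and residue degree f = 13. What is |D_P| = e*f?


|D_P| = e * f
= 22 * 13
= 286

286


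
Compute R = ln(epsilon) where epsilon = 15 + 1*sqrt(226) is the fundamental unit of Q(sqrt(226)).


epsilon = 15 + 1*sqrt(226)
= 30.0333
R = ln(30.0333)
= 3.4023

3.4023


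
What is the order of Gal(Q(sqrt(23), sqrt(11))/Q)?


The 2 square roots of distinct primes are multiplicatively independent over Q,
so [K:Q] = 2^2 and Gal(K/Q) is isomorphic to (Z/2Z)^2.
|Gal| = 2^2 = 4

4


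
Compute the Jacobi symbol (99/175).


Compute (99/175) via quadratic reciprocity:
  reciprocity: (99/175) -> -(175/99)
  reduce: (76/99)
  pull out 2: (2/99) = -1  (since 99 mod 8 = 3)
  pull out 2: (2/99) = -1  (since 99 mod 8 = 3)
  reciprocity: (19/99) -> -(99/19)
  reduce: (4/19)
  pull out 2: (2/19) = -1  (since 19 mod 8 = 3)
  pull out 2: (2/19) = -1  (since 19 mod 8 = 3)
  (1/19) = 1
Product of signs = 1

1


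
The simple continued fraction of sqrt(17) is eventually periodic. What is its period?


Run the CF algorithm for sqrt(17).
a_0 = floor(sqrt(17)) = 4; set m_0=0, q_0=1.
Recurrence: m' = q*a - m,  q' = (d - m'^2)/q,  a' = floor((a_0 + m')/q').
  step 1: m=4, q=1, a=8
a_1 = 2*a_0 = 8, so the period closes here.
sqrt(17) = [4; 8]
Period length = 1

1


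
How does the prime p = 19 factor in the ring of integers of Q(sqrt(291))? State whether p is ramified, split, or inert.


K = Q(sqrt(291)). Since d mod 4 = 3, disc(K) = 1164.
Check p | disc: 1164 mod 19 = 5.
p does not divide disc. Compute Legendre symbol (d/p):
6^((19-1)/2) mod 19 = 1
(d/p) = 1, so p splits: (p) = P*P' with e=1, f=1, g=2.
Therefore p is split.

split


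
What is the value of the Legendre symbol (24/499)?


p = 499 is prime, so compute (24/499) with the reciprocity algorithm (Jacobi-symbol steps: pull out 2s via (2/n), flip via reciprocity, reduce):
  pull out 2: (2/499) = -1  (since 499 mod 8 = 3)
  pull out 2: (2/499) = -1  (since 499 mod 8 = 3)
  pull out 2: (2/499) = -1  (since 499 mod 8 = 3)
  reciprocity: (3/499) -> -(499/3)
  reduce: (1/3)
  (1/3) = 1
Product of signs = 1
(24/499) = 1

1


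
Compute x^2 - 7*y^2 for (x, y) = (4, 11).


x^2 - d*y^2
= 4^2 - 7*11^2
= 16 - 847
= -831

-831


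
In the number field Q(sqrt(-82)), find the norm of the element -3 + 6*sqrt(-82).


N(a + b*sqrt(d)) = a^2 - d*b^2
= (-3)^2 - (-82)*(6)^2
= 9 + 2952
= 2961

2961


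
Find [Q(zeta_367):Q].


The degree equals Euler's totient phi(367).
367 = 367
phi(367) = 366

366


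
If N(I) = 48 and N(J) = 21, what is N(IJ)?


N(IJ) = N(I) * N(J)
= 48 * 21
= 1008

1008


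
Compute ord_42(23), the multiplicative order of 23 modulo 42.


We want ord_42(23), the smallest k >= 1 with 23^k = 1 mod 42.
n = 42 = 2 * 3 * 7, phi(42) = 12; the order divides phi(n).
Divisors of 12: 1, 2, 3, 4, 6, 12
Repeated squaring mod 42: 23^1 = 23, 23^2 = 25, 23^4 = 37, 23^8 = 25
Test divisors in increasing order:
  k=1: 23^1 = 23 mod 42
  k=2: 23^2 = 25 mod 42
  k=3: 23^3 = 25 * 23 = 29 mod 42
  k=4: 23^4 = 37 mod 42
  k=6: 23^6 = 37 * 25 = 1 mod 42  <- first divisor giving 1
Order = 6

6


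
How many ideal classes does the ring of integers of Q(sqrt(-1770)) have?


K = Q(sqrt(-1770)). d mod 4 = 2, so D = disc(K) = 4d = -7080
h(K) equals the number of primitive reduced positive-definite forms (a, b, c) = a*x^2 + b*x*y + c*y^2 with b^2 - 4ac = D,
where reduced means |b| <= a <= c, with b >= 0 whenever |b| = a or a = c, and primitive means gcd(a, b, c) = 1.
Reduced forces 3a^2 <= |D| = 7080, so 1 <= a <= 48; b must have the parity of D, and c = (b^2 - D)/(4a) must be an integer >= a.
Enumerate a = 1..48, b in [-a, a]:
  a=1: (1, 0, 1770)  [1]
  a=2: (2, 0, 885)  [1]
  a=3: (3, 0, 590)  [1]
  a=4: none
  a=5: (5, 0, 354)  [1]
  a=6: (6, 0, 295)  [1]
  a=7: (7, -2, 253), (7, 2, 253)  [2]
  a=8..9: none
  a=10: (10, 0, 177)  [1]
  a=11: (11, -2, 161), (11, 2, 161)  [2]
  a=12..13: none
  a=14: (14, -12, 129), (14, 12, 129)  [2]
  a=15: (15, 0, 118)  [1]
  a=16: none
  a=17: (17, -14, 107), (17, 14, 107)  [2]
  a=18: none
  a=19: (19, -8, 94), (19, 8, 94)  [2]
  a=20: none
  a=21: (21, -12, 86), (21, 12, 86)  [2]
  a=22: (22, -20, 85), (22, 20, 85)  [2]
  a=23: (23, -2, 77), (23, 2, 77)  [2]
  a=24..28: none
  a=29: (29, -24, 66), (29, 24, 66)  [2]
  a=30: (30, 0, 59)  [1]
  a=31: (31, -22, 61), (31, 22, 61)  [2]
  a=32: none
  a=33: (33, -24, 58), (33, 24, 58)  [2]
  a=34: (34, -20, 55), (34, 20, 55)  [2]
  a=35: (35, -30, 57), (35, 30, 57)  [2]
  a=36..37: none
  a=38: (38, -8, 47), (38, 8, 47)  [2]
  a=39..41: none
  a=42: (42, -12, 43), (42, 12, 43)  [2]
  a=43..45: none
  a=46: (46, -44, 49), (46, 44, 49)  [2]
  a=47..48: none
Total reduced forms: 1 + 1 + 1 + 1 + 1 + 2 + 1 + 2 + 2 + 1 + 2 + 2 + 2 + 2 + 2 + 2 + 1 + 2 + 2 + 2 + 2 + 2 + 2 + 2 = 40
h = 40

40


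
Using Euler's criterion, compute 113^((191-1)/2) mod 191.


p = 191 is prime and the exponent is (p-1)/2 = 95, so by Euler's criterion 113^95 = (113/191) = +1 or -1 mod 191.
Compute by square-and-multiply:
  95 = 64 + 16 + 8 + 4 + 2 + 1 (binary 1011111)
  Repeated squaring mod 191: 113^1 = 113, 113^2 = 163, 113^4 = 20, 113^8 = 18, 113^16 = 133, 113^32 = 117, 113^64 = 128
  113^95 = 113^64 * 113^16 * 113^8 * 113^4 * 113^2 * 113^1 = 128 * 133 * 18 * 20 * 163 * 113 mod 191
    128 * 133 = 17024 = 25 mod 191
    25 * 18 = 450 = 68 mod 191
    68 * 20 = 1360 = 23 mod 191
    23 * 163 = 3749 = 120 mod 191
    120 * 113 = 13560 = 190 mod 191
  113^95 = 190 mod 191
Result 190 = p - 1 = -1 mod 191: 113 is a quadratic non-residue mod 191. As a residue in [0, p-1] the value is 190.
113^95 mod 191 = 190

190


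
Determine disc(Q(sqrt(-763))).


For K = Q(sqrt(d)) with d squarefree: disc(K) = d if d = 1 mod 4, and disc(K) = 4d if d = 2 or 3 mod 4.
Here d = -763, and d mod 4 = 1.
d = 1 mod 4 (O_K = Z[(1+sqrt(d))/2]), so disc(K) = d = -763

-763


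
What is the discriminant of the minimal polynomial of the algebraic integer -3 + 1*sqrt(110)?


The element -3 + 1*sqrt(110) has minimal polynomial:
x^2 + 6*x - 101
Discriminant = (6)^2 - 4*(-101)
= 36 + 404
= 440

440


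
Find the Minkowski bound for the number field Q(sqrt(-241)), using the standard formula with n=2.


d = -241, d mod 4 = 3, so disc(K) = 4d = -964; |disc(K)| = 964
Imaginary quadratic field, so n = 2, s = r2 = 1, r1 = 0
M = (n!/n^n) * (4/pi)^s * sqrt(|disc(K)|) = (2!/2^2) * (4/pi)^1 * sqrt(964)
= 0.5 * 1.273240 * 31.048349
= 19.7660

19.7660


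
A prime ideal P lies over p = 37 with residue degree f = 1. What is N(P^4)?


N(P^a) = p^(a*f)
= 37^(4*1)
= 37^4
= 1874161

1874161


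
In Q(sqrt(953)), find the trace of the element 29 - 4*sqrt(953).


Tr(a + b*sqrt(d)) = (a + b*sqrt(d)) + (a - b*sqrt(d)) = 2a
= 2 * (29)
= 58

58


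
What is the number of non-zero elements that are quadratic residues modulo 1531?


For prime p, the number of non-zero quadratic residues is (p-1)/2.
= (1531-1)/2
= 765

765


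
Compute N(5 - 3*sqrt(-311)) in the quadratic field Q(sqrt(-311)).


N(a + b*sqrt(d)) = a^2 - d*b^2
= (5)^2 - (-311)*(-3)^2
= 25 + 2799
= 2824

2824


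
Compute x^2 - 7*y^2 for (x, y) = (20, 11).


x^2 - d*y^2
= 20^2 - 7*11^2
= 400 - 847
= -447

-447


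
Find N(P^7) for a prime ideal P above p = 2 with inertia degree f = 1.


N(P^a) = p^(a*f)
= 2^(7*1)
= 2^7
= 128

128


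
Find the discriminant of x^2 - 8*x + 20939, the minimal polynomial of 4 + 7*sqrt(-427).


The element 4 + 7*sqrt(-427) has minimal polynomial:
x^2 - 8*x + 20939
Discriminant = (-8)^2 - 4*(20939)
= 64 - 83756
= -83692

-83692


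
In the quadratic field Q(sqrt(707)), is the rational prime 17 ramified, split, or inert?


K = Q(sqrt(707)). Since d mod 4 = 3, disc(K) = 2828.
Check p | disc: 2828 mod 17 = 6.
p does not divide disc. Compute Legendre symbol (d/p):
10^((17-1)/2) mod 17 = -1
(d/p) = -1, so p is inert: (p) stays prime with e=1, f=2, g=1.
Therefore p is inert.

inert


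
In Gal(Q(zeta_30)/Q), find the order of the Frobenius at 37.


The Frobenius at p in Gal(Q(zeta_n)/Q) = (Z/nZ)* is the class of p, so its order is ord_30(37), the smallest k >= 1 with 37^k = 1 mod 30.
n = 30 = 2 * 3 * 5, phi(30) = 8; the order divides phi(n).
Divisors of 8: 1, 2, 4, 8
Repeated squaring mod 30: 37^1 = 7, 37^2 = 19, 37^4 = 1, 37^8 = 1
Test divisors in increasing order:
  k=1: 37^1 = 7 mod 30
  k=2: 37^2 = 19 mod 30
  k=4: 37^4 = 1 mod 30  <- first divisor giving 1
Order = 4

4


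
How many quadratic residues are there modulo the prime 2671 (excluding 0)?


For prime p, the number of non-zero quadratic residues is (p-1)/2.
= (2671-1)/2
= 1335

1335


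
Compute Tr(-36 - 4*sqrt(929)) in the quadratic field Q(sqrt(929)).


Tr(a + b*sqrt(d)) = (a + b*sqrt(d)) + (a - b*sqrt(d)) = 2a
= 2 * (-36)
= -72

-72


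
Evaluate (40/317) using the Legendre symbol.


p = 317 is prime, so compute (40/317) with the reciprocity algorithm (Jacobi-symbol steps: pull out 2s via (2/n), flip via reciprocity, reduce):
  pull out 2: (2/317) = -1  (since 317 mod 8 = 5)
  pull out 2: (2/317) = -1  (since 317 mod 8 = 5)
  pull out 2: (2/317) = -1  (since 317 mod 8 = 5)
  reciprocity: (5/317) -> +(317/5)
  reduce: (2/5)
  pull out 2: (2/5) = -1  (since 5 mod 8 = 5)
  (1/5) = 1
Product of signs = 1
(40/317) = 1

1


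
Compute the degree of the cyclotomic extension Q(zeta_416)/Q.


The degree equals Euler's totient phi(416).
416 = 2^5 * 13
phi(416) = 192

192


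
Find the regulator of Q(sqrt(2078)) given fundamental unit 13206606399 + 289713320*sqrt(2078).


epsilon = 13206606399 + 289713320*sqrt(2078)
= 2.6413e+10
R = ln(2.6413e+10)
= 23.9971

23.9971


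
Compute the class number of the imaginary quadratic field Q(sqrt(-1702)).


K = Q(sqrt(-1702)). d mod 4 = 2, so D = disc(K) = 4d = -6808
h(K) equals the number of primitive reduced positive-definite forms (a, b, c) = a*x^2 + b*x*y + c*y^2 with b^2 - 4ac = D,
where reduced means |b| <= a <= c, with b >= 0 whenever |b| = a or a = c, and primitive means gcd(a, b, c) = 1.
Reduced forces 3a^2 <= |D| = 6808, so 1 <= a <= 47; b must have the parity of D, and c = (b^2 - D)/(4a) must be an integer >= a.
Enumerate a = 1..47, b in [-a, a]:
  a=1: (1, 0, 1702)  [1]
  a=2: (2, 0, 851)  [1]
  a=3..10: none
  a=11: (11, -10, 157), (11, 10, 157)  [2]
  a=12: none
  a=13: (13, -2, 131), (13, 2, 131)  [2]
  a=14..16: none
  a=17: (17, -14, 103), (17, 14, 103)  [2]
  a=18..21: none
  a=22: (22, -12, 79), (22, 12, 79)  [2]
  a=23: (23, 0, 74)  [1]
  a=24..25: none
  a=26: (26, -24, 71), (26, 24, 71)  [2]
  a=27..28: none
  a=29: (29, -6, 59), (29, 6, 59)  [2]
  a=30..33: none
  a=34: (34, -20, 53), (34, 20, 53)  [2]
  a=35..36: none
  a=37: (37, 0, 46)  [1]
  a=38..40: none
  a=41: (41, -30, 47), (41, 30, 47)  [2]
  a=42..47: none
Total reduced forms: 1 + 1 + 2 + 2 + 2 + 2 + 1 + 2 + 2 + 2 + 1 + 2 = 20
h = 20

20


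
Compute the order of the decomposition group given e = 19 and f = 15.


|D_P| = e * f
= 19 * 15
= 285

285


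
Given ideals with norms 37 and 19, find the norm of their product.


N(IJ) = N(I) * N(J)
= 37 * 19
= 703

703


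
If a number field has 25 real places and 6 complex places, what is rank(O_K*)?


By Dirichlet's unit theorem:
rank = r1 + r2 - 1
= 25 + 6 - 1
= 30

30


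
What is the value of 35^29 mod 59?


p = 59 is prime and the exponent is (p-1)/2 = 29, so by Euler's criterion 35^29 = (35/59) = +1 or -1 mod 59.
Compute by square-and-multiply:
  29 = 16 + 8 + 4 + 1 (binary 11101)
  Repeated squaring mod 59: 35^1 = 35, 35^2 = 45, 35^4 = 19, 35^8 = 7, 35^16 = 49
  35^29 = 35^16 * 35^8 * 35^4 * 35^1 = 49 * 7 * 19 * 35 mod 59
    49 * 7 = 343 = 48 mod 59
    48 * 19 = 912 = 27 mod 59
    27 * 35 = 945 = 1 mod 59
  35^29 = 1 mod 59
Result 1: 35 is a quadratic residue mod 59.
35^29 mod 59 = 1

1


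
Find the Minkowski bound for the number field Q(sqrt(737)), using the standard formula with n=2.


d = 737, d mod 4 = 1, so disc(K) = d = 737; |disc(K)| = 737
Real quadratic field, so n = 2, s = r2 = 0, r1 = 2
M = (n!/n^n) * (4/pi)^s * sqrt(|disc(K)|) = (2!/2^2) * (4/pi)^0 * sqrt(737)
= 0.5 * 1.000000 * 27.147744
= 13.5739

13.5739


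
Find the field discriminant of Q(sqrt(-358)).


For K = Q(sqrt(d)) with d squarefree: disc(K) = d if d = 1 mod 4, and disc(K) = 4d if d = 2 or 3 mod 4.
Here d = -358, and d mod 4 = 2.
d = 2 mod 4, not 1 (O_K = Z[sqrt(d)]), so disc(K) = 4d = 4 * (-358) = -1432

-1432


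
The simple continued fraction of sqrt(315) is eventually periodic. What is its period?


Run the CF algorithm for sqrt(315).
a_0 = floor(sqrt(315)) = 17; set m_0=0, q_0=1.
Recurrence: m' = q*a - m,  q' = (d - m'^2)/q,  a' = floor((a_0 + m')/q').
  step 1: m=17, q=26, a=1
  step 2: m=9, q=9, a=2
  step 3: m=9, q=26, a=1
  step 4: m=17, q=1, a=34
a_4 = 2*a_0 = 34, so the period closes here.
sqrt(315) = [17; 1, 2, 1, 34]
Period length = 4

4


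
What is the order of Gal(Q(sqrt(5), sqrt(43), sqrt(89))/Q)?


The 3 square roots of distinct primes are multiplicatively independent over Q,
so [K:Q] = 2^3 and Gal(K/Q) is isomorphic to (Z/2Z)^3.
|Gal| = 2^3 = 8

8


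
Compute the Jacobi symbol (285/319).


Compute (285/319) via quadratic reciprocity:
  reciprocity: (285/319) -> +(319/285)
  reduce: (34/285)
  pull out 2: (2/285) = -1  (since 285 mod 8 = 5)
  reciprocity: (17/285) -> +(285/17)
  reduce: (13/17)
  reciprocity: (13/17) -> +(17/13)
  reduce: (4/13)
  pull out 2: (2/13) = -1  (since 13 mod 8 = 5)
  pull out 2: (2/13) = -1  (since 13 mod 8 = 5)
  (1/13) = 1
Product of signs = -1

-1


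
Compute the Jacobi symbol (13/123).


Compute (13/123) via quadratic reciprocity:
  reciprocity: (13/123) -> +(123/13)
  reduce: (6/13)
  pull out 2: (2/13) = -1  (since 13 mod 8 = 5)
  reciprocity: (3/13) -> +(13/3)
  reduce: (1/3)
  (1/3) = 1
Product of signs = -1

-1


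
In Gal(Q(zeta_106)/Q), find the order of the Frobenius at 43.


The Frobenius at p in Gal(Q(zeta_n)/Q) = (Z/nZ)* is the class of p, so its order is ord_106(43), the smallest k >= 1 with 43^k = 1 mod 106.
n = 106 = 2 * 53, phi(106) = 52; the order divides phi(n).
Divisors of 52: 1, 2, 4, 13, 26, 52
Repeated squaring mod 106: 43^1 = 43, 43^2 = 47, 43^4 = 89, 43^8 = 77, 43^16 = 99, 43^32 = 49
Test divisors in increasing order:
  k=1: 43^1 = 43 mod 106
  k=2: 43^2 = 47 mod 106
  k=4: 43^4 = 89 mod 106
  k=13: 43^13 = 77 * 89 * 43 = 105 mod 106
  k=26: 43^26 = 99 * 77 * 47 = 1 mod 106  <- first divisor giving 1
Order = 26

26


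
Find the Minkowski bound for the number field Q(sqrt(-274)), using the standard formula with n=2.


d = -274, d mod 4 = 2, so disc(K) = 4d = -1096; |disc(K)| = 1096
Imaginary quadratic field, so n = 2, s = r2 = 1, r1 = 0
M = (n!/n^n) * (4/pi)^s * sqrt(|disc(K)|) = (2!/2^2) * (4/pi)^1 * sqrt(1096)
= 0.5 * 1.273240 * 33.105891
= 21.0759

21.0759


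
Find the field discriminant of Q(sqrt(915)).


For K = Q(sqrt(d)) with d squarefree: disc(K) = d if d = 1 mod 4, and disc(K) = 4d if d = 2 or 3 mod 4.
Here d = 915, and d mod 4 = 3.
d = 3 mod 4, not 1 (O_K = Z[sqrt(d)]), so disc(K) = 4d = 4 * (915) = 3660

3660


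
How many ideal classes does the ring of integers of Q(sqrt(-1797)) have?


K = Q(sqrt(-1797)). d mod 4 = 3, so D = disc(K) = 4d = -7188
h(K) equals the number of primitive reduced positive-definite forms (a, b, c) = a*x^2 + b*x*y + c*y^2 with b^2 - 4ac = D,
where reduced means |b| <= a <= c, with b >= 0 whenever |b| = a or a = c, and primitive means gcd(a, b, c) = 1.
Reduced forces 3a^2 <= |D| = 7188, so 1 <= a <= 48; b must have the parity of D, and c = (b^2 - D)/(4a) must be an integer >= a.
Enumerate a = 1..48, b in [-a, a]:
  a=1: (1, 0, 1797)  [1]
  a=2: (2, 2, 899)  [1]
  a=3: (3, 0, 599)  [1]
  a=4..5: none
  a=6: (6, 6, 301)  [1]
  a=7: (7, -6, 258), (7, 6, 258)  [2]
  a=8..12: none
  a=13: (13, -12, 141), (13, 12, 141)  [2]
  a=14: (14, -6, 129), (14, 6, 129)  [2]
  a=15..20: none
  a=21: (21, -6, 86), (21, 6, 86)  [2]
  a=22..25: none
  a=26: (26, -14, 71), (26, 14, 71)  [2]
  a=27..28: none
  a=29: (29, -2, 62), (29, 2, 62)  [2]
  a=30: none
  a=31: (31, -2, 58), (31, 2, 58)  [2]
  a=32..36: none
  a=37: (37, -8, 49), (37, 8, 49)  [2]
  a=38: none
  a=39: (39, -12, 47), (39, 12, 47)  [2]
  a=40..41: none
  a=42: (42, -6, 43), (42, 6, 43)  [2]
  a=43..48: none
Total reduced forms: 1 + 1 + 1 + 1 + 2 + 2 + 2 + 2 + 2 + 2 + 2 + 2 + 2 + 2 = 24
h = 24

24


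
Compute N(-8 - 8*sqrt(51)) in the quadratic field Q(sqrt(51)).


N(a + b*sqrt(d)) = a^2 - d*b^2
= (-8)^2 - (51)*(-8)^2
= 64 - 3264
= -3200

-3200


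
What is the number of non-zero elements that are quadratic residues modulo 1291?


For prime p, the number of non-zero quadratic residues is (p-1)/2.
= (1291-1)/2
= 645

645


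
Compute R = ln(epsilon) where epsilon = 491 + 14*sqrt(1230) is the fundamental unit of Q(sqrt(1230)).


epsilon = 491 + 14*sqrt(1230)
= 981.9990
R = ln(981.9990)
= 6.8896

6.8896


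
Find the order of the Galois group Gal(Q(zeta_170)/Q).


|Gal(Q(zeta_170)/Q)| = phi(170)
= 64

64


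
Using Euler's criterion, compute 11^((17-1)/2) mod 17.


p = 17 is prime and the exponent is (p-1)/2 = 8, so by Euler's criterion 11^8 = (11/17) = +1 or -1 mod 17.
Compute by square-and-multiply:
  8 = 8 (binary 1000)
  Repeated squaring mod 17: 11^1 = 11, 11^2 = 2, 11^4 = 4, 11^8 = 16
  11^8 = 16 mod 17
Result 16 = p - 1 = -1 mod 17: 11 is a quadratic non-residue mod 17. As a residue in [0, p-1] the value is 16.
11^8 mod 17 = 16

16


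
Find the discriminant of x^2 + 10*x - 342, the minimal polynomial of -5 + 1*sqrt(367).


The element -5 + 1*sqrt(367) has minimal polynomial:
x^2 + 10*x - 342
Discriminant = (10)^2 - 4*(-342)
= 100 + 1368
= 1468

1468


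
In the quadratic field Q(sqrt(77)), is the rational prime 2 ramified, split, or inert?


K = Q(sqrt(77)). Since d mod 4 = 1, disc(K) = 77.
Check p | disc: 77 mod 2 = 1.
p=2 does not divide disc (d is 1 mod 4). 2 splits iff d = 1 mod 8.
d mod 8 = 5, so (d/2) = -1.
(d/p) = -1, so p is inert: (p) stays prime with e=1, f=2, g=1.
Therefore p is inert.

inert


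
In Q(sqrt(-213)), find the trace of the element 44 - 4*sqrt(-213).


Tr(a + b*sqrt(d)) = (a + b*sqrt(d)) + (a - b*sqrt(d)) = 2a
= 2 * (44)
= 88

88


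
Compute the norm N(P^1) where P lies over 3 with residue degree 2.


N(P^a) = p^(a*f)
= 3^(1*2)
= 3^2
= 9

9


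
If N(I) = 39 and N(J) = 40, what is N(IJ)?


N(IJ) = N(I) * N(J)
= 39 * 40
= 1560

1560


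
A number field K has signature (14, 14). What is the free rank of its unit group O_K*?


By Dirichlet's unit theorem:
rank = r1 + r2 - 1
= 14 + 14 - 1
= 27

27


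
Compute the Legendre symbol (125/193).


p = 193 is prime, so compute (125/193) with the reciprocity algorithm (Jacobi-symbol steps: pull out 2s via (2/n), flip via reciprocity, reduce):
  reciprocity: (125/193) -> +(193/125)
  reduce: (68/125)
  pull out 2: (2/125) = -1  (since 125 mod 8 = 5)
  pull out 2: (2/125) = -1  (since 125 mod 8 = 5)
  reciprocity: (17/125) -> +(125/17)
  reduce: (6/17)
  pull out 2: (2/17) = +1  (since 17 mod 8 = 1)
  reciprocity: (3/17) -> +(17/3)
  reduce: (2/3)
  pull out 2: (2/3) = -1  (since 3 mod 8 = 3)
  (1/3) = 1
Product of signs = -1
(125/193) = -1

-1


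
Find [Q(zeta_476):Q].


The degree equals Euler's totient phi(476).
476 = 2^2 * 7 * 17
phi(476) = 192

192


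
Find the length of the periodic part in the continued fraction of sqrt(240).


Run the CF algorithm for sqrt(240).
a_0 = floor(sqrt(240)) = 15; set m_0=0, q_0=1.
Recurrence: m' = q*a - m,  q' = (d - m'^2)/q,  a' = floor((a_0 + m')/q').
  step 1: m=15, q=15, a=2
  step 2: m=15, q=1, a=30
a_2 = 2*a_0 = 30, so the period closes here.
sqrt(240) = [15; 2, 30]
Period length = 2

2


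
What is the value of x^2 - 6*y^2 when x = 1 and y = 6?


x^2 - d*y^2
= 1^2 - 6*6^2
= 1 - 216
= -215

-215


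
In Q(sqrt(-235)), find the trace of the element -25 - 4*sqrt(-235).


Tr(a + b*sqrt(d)) = (a + b*sqrt(d)) + (a - b*sqrt(d)) = 2a
= 2 * (-25)
= -50

-50


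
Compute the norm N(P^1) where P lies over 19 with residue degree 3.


N(P^a) = p^(a*f)
= 19^(1*3)
= 19^3
= 6859

6859


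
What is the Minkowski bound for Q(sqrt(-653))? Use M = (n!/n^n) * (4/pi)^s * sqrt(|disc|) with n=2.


d = -653, d mod 4 = 3, so disc(K) = 4d = -2612; |disc(K)| = 2612
Imaginary quadratic field, so n = 2, s = r2 = 1, r1 = 0
M = (n!/n^n) * (4/pi)^s * sqrt(|disc(K)|) = (2!/2^2) * (4/pi)^1 * sqrt(2612)
= 0.5 * 1.273240 * 51.107729
= 32.5362

32.5362


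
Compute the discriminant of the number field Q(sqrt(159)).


For K = Q(sqrt(d)) with d squarefree: disc(K) = d if d = 1 mod 4, and disc(K) = 4d if d = 2 or 3 mod 4.
Here d = 159, and d mod 4 = 3.
d = 3 mod 4, not 1 (O_K = Z[sqrt(d)]), so disc(K) = 4d = 4 * (159) = 636

636


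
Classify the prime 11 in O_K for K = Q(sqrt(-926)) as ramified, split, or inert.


K = Q(sqrt(-926)). Since d mod 4 = 2, disc(K) = -3704.
Check p | disc: -3704 mod 11 = 3.
p does not divide disc. Compute Legendre symbol (d/p):
9^((11-1)/2) mod 11 = 1
(d/p) = 1, so p splits: (p) = P*P' with e=1, f=1, g=2.
Therefore p is split.

split
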